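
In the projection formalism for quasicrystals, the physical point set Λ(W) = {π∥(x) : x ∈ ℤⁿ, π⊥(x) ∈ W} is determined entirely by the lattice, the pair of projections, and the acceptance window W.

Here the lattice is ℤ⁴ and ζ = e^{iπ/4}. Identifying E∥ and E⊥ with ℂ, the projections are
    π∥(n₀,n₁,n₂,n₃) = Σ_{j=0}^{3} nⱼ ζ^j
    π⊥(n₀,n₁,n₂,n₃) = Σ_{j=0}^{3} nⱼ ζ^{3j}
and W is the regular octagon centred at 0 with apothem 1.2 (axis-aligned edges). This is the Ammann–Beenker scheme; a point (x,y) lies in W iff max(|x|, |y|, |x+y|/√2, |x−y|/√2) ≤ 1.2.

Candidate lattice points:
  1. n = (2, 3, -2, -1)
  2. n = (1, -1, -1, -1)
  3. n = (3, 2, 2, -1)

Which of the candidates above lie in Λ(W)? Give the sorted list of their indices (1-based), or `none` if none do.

2

π⊥(n) = n₀ + n₁ζ³ + n₂ζ⁶ + n₃ζ⁹ where ζ = e^{iπ/4}.
candidate 1: n = (2, 3, -2, -1) → π⊥ ≈ (-0.828427, +3.414214); max(|x|,|y|,|x±y|/√2) = 3.414214 > 1.2 ⇒ ∉ W
candidate 2: n = (1, -1, -1, -1) → π⊥ ≈ (+1.000000, -0.414214); max(|x|,|y|,|x±y|/√2) = 1.000000 ≤ 1.2 ⇒ ∈ W
candidate 3: n = (3, 2, 2, -1) → π⊥ ≈ (+0.878680, -1.292893); max(|x|,|y|,|x±y|/√2) = 1.535534 > 1.2 ⇒ ∉ W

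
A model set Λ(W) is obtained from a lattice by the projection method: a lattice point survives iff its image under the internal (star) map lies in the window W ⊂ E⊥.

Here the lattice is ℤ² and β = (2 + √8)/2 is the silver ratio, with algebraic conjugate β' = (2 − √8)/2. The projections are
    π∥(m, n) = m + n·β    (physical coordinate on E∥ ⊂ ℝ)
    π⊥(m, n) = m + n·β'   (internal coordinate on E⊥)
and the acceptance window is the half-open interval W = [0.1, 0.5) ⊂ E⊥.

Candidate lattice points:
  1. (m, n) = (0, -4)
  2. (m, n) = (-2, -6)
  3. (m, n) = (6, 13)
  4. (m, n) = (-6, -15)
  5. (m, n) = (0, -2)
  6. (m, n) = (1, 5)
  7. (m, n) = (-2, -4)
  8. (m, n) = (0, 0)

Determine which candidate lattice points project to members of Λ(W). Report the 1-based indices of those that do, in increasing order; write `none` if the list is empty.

β' = (2−√8)/2 ≈ -0.41421.
candidate 1: (m,n)=(0,-4) → π∥ = 0-4·β ≈ -9.65685, π⊥ = 0-4·β' ≈ 1.65685 ∉ [0.1, 0.5) ⇒ out
candidate 2: (m,n)=(-2,-6) → π∥ = -2-6·β ≈ -16.48528, π⊥ = -2-6·β' ≈ 0.48528 ∈ [0.1, 0.5) ⇒ IN Λ
candidate 3: (m,n)=(6,13) → π∥ = 6+13·β ≈ 37.38478, π⊥ = 6+13·β' ≈ 0.61522 ∉ [0.1, 0.5) ⇒ out
candidate 4: (m,n)=(-6,-15) → π∥ = -6-15·β ≈ -42.21320, π⊥ = -6-15·β' ≈ 0.21320 ∈ [0.1, 0.5) ⇒ IN Λ
candidate 5: (m,n)=(0,-2) → π∥ = 0-2·β ≈ -4.82843, π⊥ = 0-2·β' ≈ 0.82843 ∉ [0.1, 0.5) ⇒ out
candidate 6: (m,n)=(1,5) → π∥ = 1+5·β ≈ 13.07107, π⊥ = 1+5·β' ≈ -1.07107 ∉ [0.1, 0.5) ⇒ out
candidate 7: (m,n)=(-2,-4) → π∥ = -2-4·β ≈ -11.65685, π⊥ = -2-4·β' ≈ -0.34315 ∉ [0.1, 0.5) ⇒ out
candidate 8: (m,n)=(0,0) → π∥ = 0+0·β ≈ 0.00000, π⊥ = 0+0·β' ≈ 0.00000 ∉ [0.1, 0.5) ⇒ out

2, 4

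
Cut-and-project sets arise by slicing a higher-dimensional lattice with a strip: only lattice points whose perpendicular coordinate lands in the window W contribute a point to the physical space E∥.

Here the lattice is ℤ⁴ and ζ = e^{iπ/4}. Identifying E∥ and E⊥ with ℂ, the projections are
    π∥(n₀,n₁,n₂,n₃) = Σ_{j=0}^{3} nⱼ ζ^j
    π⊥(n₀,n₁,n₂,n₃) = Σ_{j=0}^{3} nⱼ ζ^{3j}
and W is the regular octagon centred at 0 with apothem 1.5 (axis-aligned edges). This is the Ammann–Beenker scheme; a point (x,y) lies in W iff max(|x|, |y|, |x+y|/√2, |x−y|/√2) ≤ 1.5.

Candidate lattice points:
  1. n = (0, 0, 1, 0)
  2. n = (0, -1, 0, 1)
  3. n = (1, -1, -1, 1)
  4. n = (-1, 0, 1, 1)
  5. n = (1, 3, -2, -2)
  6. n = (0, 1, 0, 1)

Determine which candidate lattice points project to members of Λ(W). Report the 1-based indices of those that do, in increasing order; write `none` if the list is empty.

1, 2, 4, 6

With ζ = e^{iπ/4} the internal vectors are ζ^0,ζ^3,ζ^6,ζ^9.
candidate 1: n = (0, 0, 1, 0) → π⊥ ≈ (+0.00000, -1.00000); max(|x|,|y|,|x±y|/√2) = 1.00000 ≤ 1.5 ⇒ ∈ W
candidate 2: n = (0, -1, 0, 1) → π⊥ ≈ (+1.41421, +0.00000); max(|x|,|y|,|x±y|/√2) = 1.41421 ≤ 1.5 ⇒ ∈ W
candidate 3: n = (1, -1, -1, 1) → π⊥ ≈ (+2.41421, +1.00000); max(|x|,|y|,|x±y|/√2) = 2.41421 > 1.5 ⇒ ∉ W
candidate 4: n = (-1, 0, 1, 1) → π⊥ ≈ (-0.29289, -0.29289); max(|x|,|y|,|x±y|/√2) = 0.41421 ≤ 1.5 ⇒ ∈ W
candidate 5: n = (1, 3, -2, -2) → π⊥ ≈ (-2.53553, +2.70711); max(|x|,|y|,|x±y|/√2) = 3.70711 > 1.5 ⇒ ∉ W
candidate 6: n = (0, 1, 0, 1) → π⊥ ≈ (+0.00000, +1.41421); max(|x|,|y|,|x±y|/√2) = 1.41421 ≤ 1.5 ⇒ ∈ W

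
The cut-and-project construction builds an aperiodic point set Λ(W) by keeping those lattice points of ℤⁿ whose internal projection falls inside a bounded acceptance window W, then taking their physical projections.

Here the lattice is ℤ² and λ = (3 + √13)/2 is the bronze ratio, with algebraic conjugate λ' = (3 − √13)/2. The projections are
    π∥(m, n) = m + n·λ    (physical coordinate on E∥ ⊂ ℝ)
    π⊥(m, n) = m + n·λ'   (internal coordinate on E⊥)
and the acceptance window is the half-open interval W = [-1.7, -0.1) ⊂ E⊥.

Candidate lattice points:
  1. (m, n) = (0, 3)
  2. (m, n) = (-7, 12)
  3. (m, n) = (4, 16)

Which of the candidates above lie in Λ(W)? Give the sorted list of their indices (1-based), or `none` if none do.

Numerically λ ≈ 3.302776 and λ' = −1/λ ≈ -0.302776.
[1] lift (0,3): star map gives -0.908327; window check -1.7 ≤ -0.908327 < -0.1 is true → IN Λ
[2] lift (-7,12): star map gives -10.633308; window check -1.7 ≤ -10.633308 < -0.1 is false → out
[3] lift (4,16): star map gives -0.844410; window check -1.7 ≤ -0.844410 < -0.1 is true → IN Λ

1, 3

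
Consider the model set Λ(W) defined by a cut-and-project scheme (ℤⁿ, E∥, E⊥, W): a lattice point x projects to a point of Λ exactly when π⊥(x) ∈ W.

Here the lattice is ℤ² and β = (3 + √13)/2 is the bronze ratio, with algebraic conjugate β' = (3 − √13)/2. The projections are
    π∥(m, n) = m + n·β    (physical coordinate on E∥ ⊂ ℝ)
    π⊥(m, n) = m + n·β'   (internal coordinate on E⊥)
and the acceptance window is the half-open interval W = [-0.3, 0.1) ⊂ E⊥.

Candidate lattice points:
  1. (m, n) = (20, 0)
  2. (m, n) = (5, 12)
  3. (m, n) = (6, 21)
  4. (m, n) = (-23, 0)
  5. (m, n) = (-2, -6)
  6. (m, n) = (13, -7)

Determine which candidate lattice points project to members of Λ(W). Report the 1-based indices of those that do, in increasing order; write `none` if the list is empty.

5

Numerically β ≈ 3.30278 and β' = −1/β ≈ -0.30278.
#1 (20,0): internal coord 20 + (0)·β' = +20.00000; +20.00000 ∉ [-0.3, 0.1) → out
#2 (5,12): internal coord 5 + (12)·β' = +1.36669; +1.36669 ∉ [-0.3, 0.1) → out
#3 (6,21): internal coord 6 + (21)·β' = -0.35829; -0.35829 ∉ [-0.3, 0.1) → out
#4 (-23,0): internal coord -23 + (0)·β' = -23.00000; -23.00000 ∉ [-0.3, 0.1) → out
#5 (-2,-6): internal coord -2 + (-6)·β' = -0.18335; -0.18335 ∈ [-0.3, 0.1) → IN Λ
#6 (13,-7): internal coord 13 + (-7)·β' = +15.11943; +15.11943 ∉ [-0.3, 0.1) → out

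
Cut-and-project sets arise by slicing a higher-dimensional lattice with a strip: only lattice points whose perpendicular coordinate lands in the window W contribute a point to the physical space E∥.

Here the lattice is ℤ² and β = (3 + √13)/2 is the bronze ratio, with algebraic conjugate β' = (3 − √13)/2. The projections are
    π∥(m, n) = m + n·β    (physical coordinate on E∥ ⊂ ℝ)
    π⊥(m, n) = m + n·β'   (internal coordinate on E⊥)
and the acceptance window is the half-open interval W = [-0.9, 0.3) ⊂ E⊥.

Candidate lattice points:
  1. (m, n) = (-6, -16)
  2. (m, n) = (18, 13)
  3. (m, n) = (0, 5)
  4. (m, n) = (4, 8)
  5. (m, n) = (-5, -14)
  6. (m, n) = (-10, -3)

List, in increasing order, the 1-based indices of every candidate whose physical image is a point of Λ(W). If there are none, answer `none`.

Numerically β ≈ 3.302776 and β' = −1/β ≈ -0.302776.
[1] lift (-6,-16): star map gives -1.155590; window check -0.9 ≤ -1.155590 < 0.3 is false → out
[2] lift (18,13): star map gives 14.063917; window check -0.9 ≤ 14.063917 < 0.3 is false → out
[3] lift (0,5): star map gives -1.513878; window check -0.9 ≤ -1.513878 < 0.3 is false → out
[4] lift (4,8): star map gives 1.577795; window check -0.9 ≤ 1.577795 < 0.3 is false → out
[5] lift (-5,-14): star map gives -0.761141; window check -0.9 ≤ -0.761141 < 0.3 is true → IN Λ
[6] lift (-10,-3): star map gives -9.091673; window check -0.9 ≤ -9.091673 < 0.3 is false → out

5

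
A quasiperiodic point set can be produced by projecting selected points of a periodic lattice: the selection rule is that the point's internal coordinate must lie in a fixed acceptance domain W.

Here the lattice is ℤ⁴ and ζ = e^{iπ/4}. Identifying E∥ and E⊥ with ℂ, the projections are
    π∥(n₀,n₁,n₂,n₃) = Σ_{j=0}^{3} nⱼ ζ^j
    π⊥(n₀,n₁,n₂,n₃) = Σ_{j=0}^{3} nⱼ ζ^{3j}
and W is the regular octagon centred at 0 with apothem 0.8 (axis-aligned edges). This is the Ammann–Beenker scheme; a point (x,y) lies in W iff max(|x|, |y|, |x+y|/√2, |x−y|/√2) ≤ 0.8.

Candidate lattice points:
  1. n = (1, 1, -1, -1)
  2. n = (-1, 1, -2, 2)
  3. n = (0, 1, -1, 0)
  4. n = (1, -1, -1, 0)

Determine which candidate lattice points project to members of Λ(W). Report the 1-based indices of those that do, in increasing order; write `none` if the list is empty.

none

π⊥(n) = n₀ + n₁ζ³ + n₂ζ⁶ + n₃ζ⁹ where ζ = e^{iπ/4}.
#1 (1, 1, -1, -1): internal (-0.414214, 1.000000); octagon support 1.000000 vs apothem 0.8 → ∉ W
#2 (-1, 1, -2, 2): internal (-0.292893, 4.121320); octagon support 4.121320 vs apothem 0.8 → ∉ W
#3 (0, 1, -1, 0): internal (-0.707107, 1.707107); octagon support 1.707107 vs apothem 0.8 → ∉ W
#4 (1, -1, -1, 0): internal (1.707107, 0.292893); octagon support 1.707107 vs apothem 0.8 → ∉ W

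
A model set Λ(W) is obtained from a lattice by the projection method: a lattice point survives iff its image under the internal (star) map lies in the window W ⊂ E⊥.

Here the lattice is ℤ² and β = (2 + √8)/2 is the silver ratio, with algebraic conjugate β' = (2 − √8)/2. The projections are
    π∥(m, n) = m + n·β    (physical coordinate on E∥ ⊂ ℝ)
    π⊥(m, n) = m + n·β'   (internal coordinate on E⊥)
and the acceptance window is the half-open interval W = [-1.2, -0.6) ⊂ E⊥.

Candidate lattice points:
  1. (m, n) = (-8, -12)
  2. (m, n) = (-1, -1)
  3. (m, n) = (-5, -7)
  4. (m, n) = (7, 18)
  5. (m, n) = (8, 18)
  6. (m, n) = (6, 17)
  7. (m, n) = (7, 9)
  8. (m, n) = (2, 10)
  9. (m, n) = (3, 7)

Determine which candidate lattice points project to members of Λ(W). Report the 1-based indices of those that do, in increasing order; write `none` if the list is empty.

6

β' = (2−√8)/2 ≈ -0.4142.
[1] lift (-8,-12): star map gives -3.0294; window check -1.2 ≤ -3.0294 < -0.6 is false → out
[2] lift (-1,-1): star map gives -0.5858; window check -1.2 ≤ -0.5858 < -0.6 is false → out
[3] lift (-5,-7): star map gives -2.1005; window check -1.2 ≤ -2.1005 < -0.6 is false → out
[4] lift (7,18): star map gives -0.4558; window check -1.2 ≤ -0.4558 < -0.6 is false → out
[5] lift (8,18): star map gives 0.5442; window check -1.2 ≤ 0.5442 < -0.6 is false → out
[6] lift (6,17): star map gives -1.0416; window check -1.2 ≤ -1.0416 < -0.6 is true → IN Λ
[7] lift (7,9): star map gives 3.2721; window check -1.2 ≤ 3.2721 < -0.6 is false → out
[8] lift (2,10): star map gives -2.1421; window check -1.2 ≤ -2.1421 < -0.6 is false → out
[9] lift (3,7): star map gives 0.1005; window check -1.2 ≤ 0.1005 < -0.6 is false → out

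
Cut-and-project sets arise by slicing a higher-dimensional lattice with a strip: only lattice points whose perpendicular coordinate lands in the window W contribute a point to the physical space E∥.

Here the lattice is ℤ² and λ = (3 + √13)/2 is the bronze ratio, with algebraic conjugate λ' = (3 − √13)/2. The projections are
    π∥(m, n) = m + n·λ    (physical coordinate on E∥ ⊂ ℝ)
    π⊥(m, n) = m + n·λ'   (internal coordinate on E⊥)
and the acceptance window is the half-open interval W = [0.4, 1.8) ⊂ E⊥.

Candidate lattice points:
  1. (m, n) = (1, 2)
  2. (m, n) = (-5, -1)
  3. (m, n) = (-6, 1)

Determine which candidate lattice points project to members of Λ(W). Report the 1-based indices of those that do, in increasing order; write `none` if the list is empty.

none

Compute λ' = (3−√13)/2 = -0.30278, so π⊥(m,n) = m -0.30278·n.
#1 (1,2): internal coord 1 + (2)·λ' = +0.39445; +0.39445 ∉ [0.4, 1.8) → out
#2 (-5,-1): internal coord -5 + (-1)·λ' = -4.69722; -4.69722 ∉ [0.4, 1.8) → out
#3 (-6,1): internal coord -6 + (1)·λ' = -6.30278; -6.30278 ∉ [0.4, 1.8) → out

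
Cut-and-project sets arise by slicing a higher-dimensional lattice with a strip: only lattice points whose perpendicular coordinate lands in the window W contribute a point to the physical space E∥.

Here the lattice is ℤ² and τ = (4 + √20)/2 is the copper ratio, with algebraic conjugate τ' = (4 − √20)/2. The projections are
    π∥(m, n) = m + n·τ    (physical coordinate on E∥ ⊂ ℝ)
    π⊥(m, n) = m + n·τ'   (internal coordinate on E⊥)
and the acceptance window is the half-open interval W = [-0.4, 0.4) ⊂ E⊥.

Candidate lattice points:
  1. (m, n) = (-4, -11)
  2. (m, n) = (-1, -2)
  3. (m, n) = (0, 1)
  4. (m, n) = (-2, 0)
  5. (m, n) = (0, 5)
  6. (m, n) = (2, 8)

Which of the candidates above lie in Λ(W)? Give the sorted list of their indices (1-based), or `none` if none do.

τ' = (4−√20)/2 ≈ -0.236068.
[1] lift (-4,-11): star map gives -1.403252; window check -0.4 ≤ -1.403252 < 0.4 is false → out
[2] lift (-1,-2): star map gives -0.527864; window check -0.4 ≤ -0.527864 < 0.4 is false → out
[3] lift (0,1): star map gives -0.236068; window check -0.4 ≤ -0.236068 < 0.4 is true → IN Λ
[4] lift (-2,0): star map gives -2.000000; window check -0.4 ≤ -2.000000 < 0.4 is false → out
[5] lift (0,5): star map gives -1.180340; window check -0.4 ≤ -1.180340 < 0.4 is false → out
[6] lift (2,8): star map gives 0.111456; window check -0.4 ≤ 0.111456 < 0.4 is true → IN Λ

3, 6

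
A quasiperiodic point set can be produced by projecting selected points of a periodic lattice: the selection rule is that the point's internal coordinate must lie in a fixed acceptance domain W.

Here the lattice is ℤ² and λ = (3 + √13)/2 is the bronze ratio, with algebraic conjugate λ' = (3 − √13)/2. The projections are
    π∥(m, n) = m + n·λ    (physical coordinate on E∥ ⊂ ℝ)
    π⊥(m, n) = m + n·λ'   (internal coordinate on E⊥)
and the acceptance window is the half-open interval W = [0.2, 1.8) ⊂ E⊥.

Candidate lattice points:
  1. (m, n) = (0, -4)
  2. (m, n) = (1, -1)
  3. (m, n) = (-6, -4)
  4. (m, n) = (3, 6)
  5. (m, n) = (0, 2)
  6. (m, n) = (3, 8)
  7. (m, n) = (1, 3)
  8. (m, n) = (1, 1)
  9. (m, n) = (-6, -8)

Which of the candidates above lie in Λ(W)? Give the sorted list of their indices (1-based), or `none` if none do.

1, 2, 4, 6, 8

Compute λ' = (3−√13)/2 = -0.30278, so π⊥(m,n) = m -0.30278·n.
candidate 1: (m,n)=(0,-4) → π∥ = 0-4·λ ≈ -13.21110, π⊥ = 0-4·λ' ≈ 1.21110 ∈ [0.2, 1.8) ⇒ IN Λ
candidate 2: (m,n)=(1,-1) → π∥ = 1-1·λ ≈ -2.30278, π⊥ = 1-1·λ' ≈ 1.30278 ∈ [0.2, 1.8) ⇒ IN Λ
candidate 3: (m,n)=(-6,-4) → π∥ = -6-4·λ ≈ -19.21110, π⊥ = -6-4·λ' ≈ -4.78890 ∉ [0.2, 1.8) ⇒ out
candidate 4: (m,n)=(3,6) → π∥ = 3+6·λ ≈ 22.81665, π⊥ = 3+6·λ' ≈ 1.18335 ∈ [0.2, 1.8) ⇒ IN Λ
candidate 5: (m,n)=(0,2) → π∥ = 0+2·λ ≈ 6.60555, π⊥ = 0+2·λ' ≈ -0.60555 ∉ [0.2, 1.8) ⇒ out
candidate 6: (m,n)=(3,8) → π∥ = 3+8·λ ≈ 29.42221, π⊥ = 3+8·λ' ≈ 0.57779 ∈ [0.2, 1.8) ⇒ IN Λ
candidate 7: (m,n)=(1,3) → π∥ = 1+3·λ ≈ 10.90833, π⊥ = 1+3·λ' ≈ 0.09167 ∉ [0.2, 1.8) ⇒ out
candidate 8: (m,n)=(1,1) → π∥ = 1+1·λ ≈ 4.30278, π⊥ = 1+1·λ' ≈ 0.69722 ∈ [0.2, 1.8) ⇒ IN Λ
candidate 9: (m,n)=(-6,-8) → π∥ = -6-8·λ ≈ -32.42221, π⊥ = -6-8·λ' ≈ -3.57779 ∉ [0.2, 1.8) ⇒ out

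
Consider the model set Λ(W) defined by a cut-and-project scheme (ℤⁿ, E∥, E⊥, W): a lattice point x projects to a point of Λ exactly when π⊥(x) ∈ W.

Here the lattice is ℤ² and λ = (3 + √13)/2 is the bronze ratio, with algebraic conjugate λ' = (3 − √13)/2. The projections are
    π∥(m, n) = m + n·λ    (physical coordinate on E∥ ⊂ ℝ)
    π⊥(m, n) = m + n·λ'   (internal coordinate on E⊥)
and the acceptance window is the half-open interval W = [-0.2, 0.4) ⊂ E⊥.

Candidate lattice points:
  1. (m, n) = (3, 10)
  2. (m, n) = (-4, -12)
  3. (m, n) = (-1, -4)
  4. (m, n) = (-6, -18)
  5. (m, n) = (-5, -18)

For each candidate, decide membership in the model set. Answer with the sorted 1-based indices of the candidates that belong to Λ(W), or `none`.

1, 3

λ' = (3−√13)/2 ≈ -0.30278.
#1 (3,10): internal coord 3 + (10)·λ' = -0.02776; -0.02776 ∈ [-0.2, 0.4) → IN Λ
#2 (-4,-12): internal coord -4 + (-12)·λ' = -0.36669; -0.36669 ∉ [-0.2, 0.4) → out
#3 (-1,-4): internal coord -1 + (-4)·λ' = +0.21110; +0.21110 ∈ [-0.2, 0.4) → IN Λ
#4 (-6,-18): internal coord -6 + (-18)·λ' = -0.55004; -0.55004 ∉ [-0.2, 0.4) → out
#5 (-5,-18): internal coord -5 + (-18)·λ' = +0.44996; +0.44996 ∉ [-0.2, 0.4) → out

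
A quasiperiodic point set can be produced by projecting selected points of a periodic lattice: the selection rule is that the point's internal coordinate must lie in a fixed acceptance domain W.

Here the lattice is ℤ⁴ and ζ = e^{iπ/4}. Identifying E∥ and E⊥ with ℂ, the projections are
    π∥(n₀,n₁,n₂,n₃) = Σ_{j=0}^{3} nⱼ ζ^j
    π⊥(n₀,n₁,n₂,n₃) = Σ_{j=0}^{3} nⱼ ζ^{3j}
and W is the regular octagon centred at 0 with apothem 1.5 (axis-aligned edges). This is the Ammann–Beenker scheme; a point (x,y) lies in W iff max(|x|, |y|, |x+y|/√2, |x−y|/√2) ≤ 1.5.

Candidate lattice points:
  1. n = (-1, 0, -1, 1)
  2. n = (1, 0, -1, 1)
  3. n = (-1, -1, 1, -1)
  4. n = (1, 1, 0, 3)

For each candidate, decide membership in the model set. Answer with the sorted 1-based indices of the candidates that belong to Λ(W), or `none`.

With ζ = e^{iπ/4} the internal vectors are ζ^0,ζ^3,ζ^6,ζ^9.
#1 (-1, 0, -1, 1): internal (-0.29289, 1.70711); octagon support 1.70711 vs apothem 1.5 → ∉ W
#2 (1, 0, -1, 1): internal (1.70711, 1.70711); octagon support 2.41421 vs apothem 1.5 → ∉ W
#3 (-1, -1, 1, -1): internal (-1.00000, -2.41421); octagon support 2.41421 vs apothem 1.5 → ∉ W
#4 (1, 1, 0, 3): internal (2.41421, 2.82843); octagon support 3.70711 vs apothem 1.5 → ∉ W

none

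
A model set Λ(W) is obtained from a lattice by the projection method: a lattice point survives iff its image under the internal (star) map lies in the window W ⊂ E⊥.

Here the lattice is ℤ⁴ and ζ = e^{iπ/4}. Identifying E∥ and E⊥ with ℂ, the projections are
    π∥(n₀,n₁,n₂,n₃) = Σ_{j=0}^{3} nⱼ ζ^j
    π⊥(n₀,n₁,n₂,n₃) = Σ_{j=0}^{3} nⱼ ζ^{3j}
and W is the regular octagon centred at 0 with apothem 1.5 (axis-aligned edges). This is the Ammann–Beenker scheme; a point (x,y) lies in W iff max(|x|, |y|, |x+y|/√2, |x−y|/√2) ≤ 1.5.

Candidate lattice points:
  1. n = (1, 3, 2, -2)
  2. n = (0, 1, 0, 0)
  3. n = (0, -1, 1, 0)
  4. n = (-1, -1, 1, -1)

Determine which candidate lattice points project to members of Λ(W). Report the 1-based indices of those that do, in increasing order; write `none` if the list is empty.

2

Internal map: ζ^{3j} for j=0..3 gives (1,0), (−√2/2,√2/2), (0,−1), (√2/2,√2/2).
#1 (1, 3, 2, -2): internal (-2.53553, -1.29289); octagon support 2.70711 vs apothem 1.5 → ∉ W
#2 (0, 1, 0, 0): internal (-0.70711, 0.70711); octagon support 1.00000 vs apothem 1.5 → ∈ W
#3 (0, -1, 1, 0): internal (0.70711, -1.70711); octagon support 1.70711 vs apothem 1.5 → ∉ W
#4 (-1, -1, 1, -1): internal (-1.00000, -2.41421); octagon support 2.41421 vs apothem 1.5 → ∉ W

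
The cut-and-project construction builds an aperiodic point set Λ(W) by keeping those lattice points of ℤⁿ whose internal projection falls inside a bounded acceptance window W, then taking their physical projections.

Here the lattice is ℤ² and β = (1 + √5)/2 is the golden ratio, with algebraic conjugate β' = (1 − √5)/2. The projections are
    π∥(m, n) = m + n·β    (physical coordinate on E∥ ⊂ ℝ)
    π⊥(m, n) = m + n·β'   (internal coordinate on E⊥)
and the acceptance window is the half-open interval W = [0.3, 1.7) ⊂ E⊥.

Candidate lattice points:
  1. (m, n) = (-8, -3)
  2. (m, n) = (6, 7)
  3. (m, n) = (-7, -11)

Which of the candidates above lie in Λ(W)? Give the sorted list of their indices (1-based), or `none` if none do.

Numerically β ≈ 1.6180 and β' = −1/β ≈ -0.6180.
[1] lift (-8,-3): star map gives -6.1459; window check 0.3 ≤ -6.1459 < 1.7 is false → out
[2] lift (6,7): star map gives 1.6738; window check 0.3 ≤ 1.6738 < 1.7 is true → IN Λ
[3] lift (-7,-11): star map gives -0.2016; window check 0.3 ≤ -0.2016 < 1.7 is false → out

2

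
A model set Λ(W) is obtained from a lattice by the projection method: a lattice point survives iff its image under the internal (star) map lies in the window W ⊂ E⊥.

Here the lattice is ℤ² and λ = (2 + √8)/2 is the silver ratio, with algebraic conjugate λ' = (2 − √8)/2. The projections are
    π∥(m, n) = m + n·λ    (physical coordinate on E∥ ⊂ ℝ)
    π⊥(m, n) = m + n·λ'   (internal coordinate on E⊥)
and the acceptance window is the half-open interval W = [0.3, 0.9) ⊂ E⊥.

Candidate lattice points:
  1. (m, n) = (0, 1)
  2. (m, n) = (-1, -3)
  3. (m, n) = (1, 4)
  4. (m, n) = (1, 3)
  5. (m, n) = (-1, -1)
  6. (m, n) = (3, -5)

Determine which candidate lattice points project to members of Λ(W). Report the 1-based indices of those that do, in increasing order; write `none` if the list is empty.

Numerically λ ≈ 2.41421 and λ' = −1/λ ≈ -0.41421.
candidate 1: (m,n)=(0,1) → π∥ = 0+1·λ ≈ 2.41421, π⊥ = 0+1·λ' ≈ -0.41421 ∉ [0.3, 0.9) ⇒ out
candidate 2: (m,n)=(-1,-3) → π∥ = -1-3·λ ≈ -8.24264, π⊥ = -1-3·λ' ≈ 0.24264 ∉ [0.3, 0.9) ⇒ out
candidate 3: (m,n)=(1,4) → π∥ = 1+4·λ ≈ 10.65685, π⊥ = 1+4·λ' ≈ -0.65685 ∉ [0.3, 0.9) ⇒ out
candidate 4: (m,n)=(1,3) → π∥ = 1+3·λ ≈ 8.24264, π⊥ = 1+3·λ' ≈ -0.24264 ∉ [0.3, 0.9) ⇒ out
candidate 5: (m,n)=(-1,-1) → π∥ = -1-1·λ ≈ -3.41421, π⊥ = -1-1·λ' ≈ -0.58579 ∉ [0.3, 0.9) ⇒ out
candidate 6: (m,n)=(3,-5) → π∥ = 3-5·λ ≈ -9.07107, π⊥ = 3-5·λ' ≈ 5.07107 ∉ [0.3, 0.9) ⇒ out

none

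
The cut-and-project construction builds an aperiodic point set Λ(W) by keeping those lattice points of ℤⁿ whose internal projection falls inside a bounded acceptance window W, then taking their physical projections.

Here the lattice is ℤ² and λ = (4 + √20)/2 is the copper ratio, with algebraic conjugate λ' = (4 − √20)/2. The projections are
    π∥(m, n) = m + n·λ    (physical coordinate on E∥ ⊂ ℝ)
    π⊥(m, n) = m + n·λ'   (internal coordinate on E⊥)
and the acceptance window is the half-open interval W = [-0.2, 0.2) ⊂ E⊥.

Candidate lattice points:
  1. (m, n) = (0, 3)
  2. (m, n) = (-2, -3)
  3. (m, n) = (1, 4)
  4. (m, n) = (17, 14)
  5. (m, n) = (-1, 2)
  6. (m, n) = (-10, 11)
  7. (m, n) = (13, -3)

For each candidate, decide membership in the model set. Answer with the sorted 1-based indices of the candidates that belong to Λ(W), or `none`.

3

Numerically λ ≈ 4.23607 and λ' = −1/λ ≈ -0.23607.
#1 (0,3): internal coord 0 + (3)·λ' = -0.70820; -0.70820 ∉ [-0.2, 0.2) → out
#2 (-2,-3): internal coord -2 + (-3)·λ' = -1.29180; -1.29180 ∉ [-0.2, 0.2) → out
#3 (1,4): internal coord 1 + (4)·λ' = +0.05573; +0.05573 ∈ [-0.2, 0.2) → IN Λ
#4 (17,14): internal coord 17 + (14)·λ' = +13.69505; +13.69505 ∉ [-0.2, 0.2) → out
#5 (-1,2): internal coord -1 + (2)·λ' = -1.47214; -1.47214 ∉ [-0.2, 0.2) → out
#6 (-10,11): internal coord -10 + (11)·λ' = -12.59675; -12.59675 ∉ [-0.2, 0.2) → out
#7 (13,-3): internal coord 13 + (-3)·λ' = +13.70820; +13.70820 ∉ [-0.2, 0.2) → out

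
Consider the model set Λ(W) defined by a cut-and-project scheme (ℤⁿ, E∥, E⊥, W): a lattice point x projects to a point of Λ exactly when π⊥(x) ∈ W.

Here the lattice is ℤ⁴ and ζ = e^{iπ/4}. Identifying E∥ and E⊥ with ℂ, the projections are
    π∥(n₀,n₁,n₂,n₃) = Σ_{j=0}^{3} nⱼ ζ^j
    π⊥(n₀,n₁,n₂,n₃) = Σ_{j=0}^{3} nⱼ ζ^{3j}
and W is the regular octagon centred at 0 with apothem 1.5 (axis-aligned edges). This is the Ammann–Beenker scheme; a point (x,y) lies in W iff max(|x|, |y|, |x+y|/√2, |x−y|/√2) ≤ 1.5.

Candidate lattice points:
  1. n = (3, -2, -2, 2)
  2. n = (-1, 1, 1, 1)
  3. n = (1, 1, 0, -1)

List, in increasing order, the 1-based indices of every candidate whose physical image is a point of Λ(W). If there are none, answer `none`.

2, 3

π⊥(n) = n₀ + n₁ζ³ + n₂ζ⁶ + n₃ζ⁹ where ζ = e^{iπ/4}.
candidate 1: n = (3, -2, -2, 2) → π⊥ ≈ (+5.828427, +2.000000); max(|x|,|y|,|x±y|/√2) = 5.828427 > 1.5 ⇒ ∉ W
candidate 2: n = (-1, 1, 1, 1) → π⊥ ≈ (-1.000000, +0.414214); max(|x|,|y|,|x±y|/√2) = 1.000000 ≤ 1.5 ⇒ ∈ W
candidate 3: n = (1, 1, 0, -1) → π⊥ ≈ (-0.414214, +0.000000); max(|x|,|y|,|x±y|/√2) = 0.414214 ≤ 1.5 ⇒ ∈ W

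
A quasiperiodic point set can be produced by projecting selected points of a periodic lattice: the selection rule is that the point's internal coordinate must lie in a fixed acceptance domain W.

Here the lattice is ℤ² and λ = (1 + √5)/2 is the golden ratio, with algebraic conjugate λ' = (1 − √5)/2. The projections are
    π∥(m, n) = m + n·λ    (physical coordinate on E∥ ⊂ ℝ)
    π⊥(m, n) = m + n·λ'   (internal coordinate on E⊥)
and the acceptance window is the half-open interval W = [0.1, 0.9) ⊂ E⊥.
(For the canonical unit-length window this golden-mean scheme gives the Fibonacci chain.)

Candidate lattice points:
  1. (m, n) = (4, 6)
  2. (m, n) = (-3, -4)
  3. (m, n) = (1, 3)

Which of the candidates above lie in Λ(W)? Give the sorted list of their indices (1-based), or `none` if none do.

Numerically λ ≈ 1.6180 and λ' = −1/λ ≈ -0.6180.
#1 (4,6): internal coord 4 + (6)·λ' = +0.2918; +0.2918 ∈ [0.1, 0.9) → IN Λ
#2 (-3,-4): internal coord -3 + (-4)·λ' = -0.5279; -0.5279 ∉ [0.1, 0.9) → out
#3 (1,3): internal coord 1 + (3)·λ' = -0.8541; -0.8541 ∉ [0.1, 0.9) → out

1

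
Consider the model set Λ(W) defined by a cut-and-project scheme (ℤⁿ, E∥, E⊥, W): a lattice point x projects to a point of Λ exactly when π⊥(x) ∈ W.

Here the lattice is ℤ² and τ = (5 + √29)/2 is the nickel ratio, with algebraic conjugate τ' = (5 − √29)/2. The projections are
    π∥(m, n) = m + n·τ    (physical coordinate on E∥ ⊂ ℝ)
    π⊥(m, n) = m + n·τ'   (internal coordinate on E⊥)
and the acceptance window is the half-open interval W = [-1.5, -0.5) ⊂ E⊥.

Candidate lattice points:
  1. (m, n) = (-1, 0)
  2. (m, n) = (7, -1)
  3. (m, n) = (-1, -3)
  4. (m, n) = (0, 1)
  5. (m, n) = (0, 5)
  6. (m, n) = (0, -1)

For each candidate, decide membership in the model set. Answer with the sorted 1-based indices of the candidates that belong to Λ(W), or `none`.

Compute τ' = (5−√29)/2 = -0.192582, so π⊥(m,n) = m -0.192582·n.
candidate 1: (m,n)=(-1,0) → π∥ = -1+0·τ ≈ -1.000000, π⊥ = -1+0·τ' ≈ -1.000000 ∈ [-1.5, -0.5) ⇒ IN Λ
candidate 2: (m,n)=(7,-1) → π∥ = 7-1·τ ≈ 1.807418, π⊥ = 7-1·τ' ≈ 7.192582 ∉ [-1.5, -0.5) ⇒ out
candidate 3: (m,n)=(-1,-3) → π∥ = -1-3·τ ≈ -16.577747, π⊥ = -1-3·τ' ≈ -0.422253 ∉ [-1.5, -0.5) ⇒ out
candidate 4: (m,n)=(0,1) → π∥ = 0+1·τ ≈ 5.192582, π⊥ = 0+1·τ' ≈ -0.192582 ∉ [-1.5, -0.5) ⇒ out
candidate 5: (m,n)=(0,5) → π∥ = 0+5·τ ≈ 25.962912, π⊥ = 0+5·τ' ≈ -0.962912 ∈ [-1.5, -0.5) ⇒ IN Λ
candidate 6: (m,n)=(0,-1) → π∥ = 0-1·τ ≈ -5.192582, π⊥ = 0-1·τ' ≈ 0.192582 ∉ [-1.5, -0.5) ⇒ out

1, 5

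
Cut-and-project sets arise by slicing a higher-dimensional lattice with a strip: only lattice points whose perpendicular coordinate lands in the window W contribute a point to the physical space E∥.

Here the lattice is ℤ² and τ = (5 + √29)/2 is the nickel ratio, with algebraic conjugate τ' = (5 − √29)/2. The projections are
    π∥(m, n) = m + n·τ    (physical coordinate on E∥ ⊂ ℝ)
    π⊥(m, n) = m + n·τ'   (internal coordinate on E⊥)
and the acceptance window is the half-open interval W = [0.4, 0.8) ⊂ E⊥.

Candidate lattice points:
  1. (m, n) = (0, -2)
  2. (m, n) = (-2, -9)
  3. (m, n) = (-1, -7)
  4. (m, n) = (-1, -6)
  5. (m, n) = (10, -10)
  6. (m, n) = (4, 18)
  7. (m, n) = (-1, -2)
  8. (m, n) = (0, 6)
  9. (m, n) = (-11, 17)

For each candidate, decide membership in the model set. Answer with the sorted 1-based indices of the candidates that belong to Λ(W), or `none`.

Numerically τ ≈ 5.192582 and τ' = −1/τ ≈ -0.192582.
[1] lift (0,-2): star map gives 0.385165; window check 0.4 ≤ 0.385165 < 0.8 is false → out
[2] lift (-2,-9): star map gives -0.266758; window check 0.4 ≤ -0.266758 < 0.8 is false → out
[3] lift (-1,-7): star map gives 0.348077; window check 0.4 ≤ 0.348077 < 0.8 is false → out
[4] lift (-1,-6): star map gives 0.155494; window check 0.4 ≤ 0.155494 < 0.8 is false → out
[5] lift (10,-10): star map gives 11.925824; window check 0.4 ≤ 11.925824 < 0.8 is false → out
[6] lift (4,18): star map gives 0.533517; window check 0.4 ≤ 0.533517 < 0.8 is true → IN Λ
[7] lift (-1,-2): star map gives -0.614835; window check 0.4 ≤ -0.614835 < 0.8 is false → out
[8] lift (0,6): star map gives -1.155494; window check 0.4 ≤ -1.155494 < 0.8 is false → out
[9] lift (-11,17): star map gives -14.273901; window check 0.4 ≤ -14.273901 < 0.8 is false → out

6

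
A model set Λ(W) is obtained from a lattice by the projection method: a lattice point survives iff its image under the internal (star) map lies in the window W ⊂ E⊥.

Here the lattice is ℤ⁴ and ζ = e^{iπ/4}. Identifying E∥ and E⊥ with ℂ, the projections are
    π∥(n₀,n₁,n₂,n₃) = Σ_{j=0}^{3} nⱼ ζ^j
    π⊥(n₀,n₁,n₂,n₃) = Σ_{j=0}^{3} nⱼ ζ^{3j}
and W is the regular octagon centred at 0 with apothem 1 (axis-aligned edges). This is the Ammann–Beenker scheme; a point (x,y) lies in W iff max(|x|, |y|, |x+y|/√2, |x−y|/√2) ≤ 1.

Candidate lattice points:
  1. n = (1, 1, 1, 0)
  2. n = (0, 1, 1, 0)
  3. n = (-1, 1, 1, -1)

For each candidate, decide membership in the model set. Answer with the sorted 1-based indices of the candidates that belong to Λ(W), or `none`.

1, 2

Internal map: ζ^{3j} for j=0..3 gives (1,0), (−√2/2,√2/2), (0,−1), (√2/2,√2/2).
#1 (1, 1, 1, 0): internal (0.2929, -0.2929); octagon support 0.4142 vs apothem 1 → ∈ W
#2 (0, 1, 1, 0): internal (-0.7071, -0.2929); octagon support 0.7071 vs apothem 1 → ∈ W
#3 (-1, 1, 1, -1): internal (-2.4142, -1.0000); octagon support 2.4142 vs apothem 1 → ∉ W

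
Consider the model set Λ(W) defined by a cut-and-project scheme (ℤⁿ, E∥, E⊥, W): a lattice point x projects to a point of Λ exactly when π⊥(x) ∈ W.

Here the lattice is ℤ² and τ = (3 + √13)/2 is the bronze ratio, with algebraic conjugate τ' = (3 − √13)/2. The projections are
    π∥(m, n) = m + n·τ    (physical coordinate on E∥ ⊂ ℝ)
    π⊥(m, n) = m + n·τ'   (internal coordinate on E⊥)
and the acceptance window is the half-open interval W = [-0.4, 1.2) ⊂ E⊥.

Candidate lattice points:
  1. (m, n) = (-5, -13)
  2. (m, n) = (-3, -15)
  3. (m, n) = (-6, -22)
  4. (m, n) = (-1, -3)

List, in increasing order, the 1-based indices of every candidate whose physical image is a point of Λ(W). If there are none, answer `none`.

Numerically τ ≈ 3.3028 and τ' = −1/τ ≈ -0.3028.
[1] lift (-5,-13): star map gives -1.0639; window check -0.4 ≤ -1.0639 < 1.2 is false → out
[2] lift (-3,-15): star map gives 1.5416; window check -0.4 ≤ 1.5416 < 1.2 is false → out
[3] lift (-6,-22): star map gives 0.6611; window check -0.4 ≤ 0.6611 < 1.2 is true → IN Λ
[4] lift (-1,-3): star map gives -0.0917; window check -0.4 ≤ -0.0917 < 1.2 is true → IN Λ

3, 4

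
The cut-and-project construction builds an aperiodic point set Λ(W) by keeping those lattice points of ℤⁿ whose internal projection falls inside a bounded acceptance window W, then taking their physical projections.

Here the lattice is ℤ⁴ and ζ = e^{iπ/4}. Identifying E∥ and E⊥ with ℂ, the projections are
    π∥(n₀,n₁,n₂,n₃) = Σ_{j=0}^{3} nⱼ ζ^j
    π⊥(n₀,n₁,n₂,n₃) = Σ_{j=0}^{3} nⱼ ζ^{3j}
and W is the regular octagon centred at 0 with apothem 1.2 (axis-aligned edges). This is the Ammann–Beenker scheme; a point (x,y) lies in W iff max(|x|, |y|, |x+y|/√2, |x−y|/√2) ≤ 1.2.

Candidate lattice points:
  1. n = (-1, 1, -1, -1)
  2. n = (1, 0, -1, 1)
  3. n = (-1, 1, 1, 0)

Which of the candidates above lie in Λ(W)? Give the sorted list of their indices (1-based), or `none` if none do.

none

With ζ = e^{iπ/4} the internal vectors are ζ^0,ζ^3,ζ^6,ζ^9.
#1 (-1, 1, -1, -1): internal (-2.41421, 1.00000); octagon support 2.41421 vs apothem 1.2 → ∉ W
#2 (1, 0, -1, 1): internal (1.70711, 1.70711); octagon support 2.41421 vs apothem 1.2 → ∉ W
#3 (-1, 1, 1, 0): internal (-1.70711, -0.29289); octagon support 1.70711 vs apothem 1.2 → ∉ W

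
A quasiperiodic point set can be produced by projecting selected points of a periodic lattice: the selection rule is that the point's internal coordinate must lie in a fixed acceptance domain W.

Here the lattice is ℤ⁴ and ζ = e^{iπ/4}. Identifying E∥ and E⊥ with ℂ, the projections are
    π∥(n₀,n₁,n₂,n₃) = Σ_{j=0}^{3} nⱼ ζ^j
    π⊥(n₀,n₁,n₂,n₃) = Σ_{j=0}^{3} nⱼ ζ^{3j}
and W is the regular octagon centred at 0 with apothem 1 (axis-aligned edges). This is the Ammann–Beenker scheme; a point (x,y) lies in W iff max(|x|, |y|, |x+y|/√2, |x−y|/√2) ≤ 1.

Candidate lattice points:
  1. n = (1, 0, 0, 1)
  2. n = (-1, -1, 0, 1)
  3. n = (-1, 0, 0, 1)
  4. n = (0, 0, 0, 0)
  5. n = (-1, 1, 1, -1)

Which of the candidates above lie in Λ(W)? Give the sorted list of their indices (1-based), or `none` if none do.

π⊥(n) = n₀ + n₁ζ³ + n₂ζ⁶ + n₃ζ⁹ where ζ = e^{iπ/4}.
#1 (1, 0, 0, 1): internal (1.707107, 0.707107); octagon support 1.707107 vs apothem 1 → ∉ W
#2 (-1, -1, 0, 1): internal (0.414214, 0.000000); octagon support 0.414214 vs apothem 1 → ∈ W
#3 (-1, 0, 0, 1): internal (-0.292893, 0.707107); octagon support 0.707107 vs apothem 1 → ∈ W
#4 (0, 0, 0, 0): internal (0.000000, 0.000000); octagon support 0.000000 vs apothem 1 → ∈ W
#5 (-1, 1, 1, -1): internal (-2.414214, -1.000000); octagon support 2.414214 vs apothem 1 → ∉ W

2, 3, 4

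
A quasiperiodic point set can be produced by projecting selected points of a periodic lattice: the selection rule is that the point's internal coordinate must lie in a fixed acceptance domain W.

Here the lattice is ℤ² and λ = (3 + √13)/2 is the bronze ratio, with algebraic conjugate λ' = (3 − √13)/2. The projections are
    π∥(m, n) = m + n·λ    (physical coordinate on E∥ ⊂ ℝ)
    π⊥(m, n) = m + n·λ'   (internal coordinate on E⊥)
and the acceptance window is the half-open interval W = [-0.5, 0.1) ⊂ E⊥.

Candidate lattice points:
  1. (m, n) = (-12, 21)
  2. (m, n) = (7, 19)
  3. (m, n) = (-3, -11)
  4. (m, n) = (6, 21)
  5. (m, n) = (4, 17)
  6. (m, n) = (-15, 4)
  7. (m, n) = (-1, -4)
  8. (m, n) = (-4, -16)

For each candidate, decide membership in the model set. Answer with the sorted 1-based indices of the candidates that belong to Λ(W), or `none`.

λ' = (3−√13)/2 ≈ -0.3028.
#1 (-12,21): internal coord -12 + (21)·λ' = -18.3583; -18.3583 ∉ [-0.5, 0.1) → out
#2 (7,19): internal coord 7 + (19)·λ' = +1.2473; +1.2473 ∉ [-0.5, 0.1) → out
#3 (-3,-11): internal coord -3 + (-11)·λ' = +0.3305; +0.3305 ∉ [-0.5, 0.1) → out
#4 (6,21): internal coord 6 + (21)·λ' = -0.3583; -0.3583 ∈ [-0.5, 0.1) → IN Λ
#5 (4,17): internal coord 4 + (17)·λ' = -1.1472; -1.1472 ∉ [-0.5, 0.1) → out
#6 (-15,4): internal coord -15 + (4)·λ' = -16.2111; -16.2111 ∉ [-0.5, 0.1) → out
#7 (-1,-4): internal coord -1 + (-4)·λ' = +0.2111; +0.2111 ∉ [-0.5, 0.1) → out
#8 (-4,-16): internal coord -4 + (-16)·λ' = +0.8444; +0.8444 ∉ [-0.5, 0.1) → out

4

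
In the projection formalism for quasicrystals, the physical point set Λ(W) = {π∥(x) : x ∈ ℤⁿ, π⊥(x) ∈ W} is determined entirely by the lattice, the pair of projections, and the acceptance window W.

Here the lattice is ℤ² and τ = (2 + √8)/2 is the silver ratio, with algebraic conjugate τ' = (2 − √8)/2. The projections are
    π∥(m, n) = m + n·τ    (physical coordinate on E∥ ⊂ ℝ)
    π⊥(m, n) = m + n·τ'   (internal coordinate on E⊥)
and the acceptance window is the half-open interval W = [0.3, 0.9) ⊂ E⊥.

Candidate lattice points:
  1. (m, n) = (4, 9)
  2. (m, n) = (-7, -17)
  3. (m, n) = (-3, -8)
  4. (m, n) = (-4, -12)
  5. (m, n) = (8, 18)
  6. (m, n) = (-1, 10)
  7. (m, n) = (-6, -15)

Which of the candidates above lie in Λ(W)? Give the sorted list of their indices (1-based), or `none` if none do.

τ' = (2−√8)/2 ≈ -0.41421.
candidate 1: (m,n)=(4,9) → π∥ = 4+9·τ ≈ 25.72792, π⊥ = 4+9·τ' ≈ 0.27208 ∉ [0.3, 0.9) ⇒ out
candidate 2: (m,n)=(-7,-17) → π∥ = -7-17·τ ≈ -48.04163, π⊥ = -7-17·τ' ≈ 0.04163 ∉ [0.3, 0.9) ⇒ out
candidate 3: (m,n)=(-3,-8) → π∥ = -3-8·τ ≈ -22.31371, π⊥ = -3-8·τ' ≈ 0.31371 ∈ [0.3, 0.9) ⇒ IN Λ
candidate 4: (m,n)=(-4,-12) → π∥ = -4-12·τ ≈ -32.97056, π⊥ = -4-12·τ' ≈ 0.97056 ∉ [0.3, 0.9) ⇒ out
candidate 5: (m,n)=(8,18) → π∥ = 8+18·τ ≈ 51.45584, π⊥ = 8+18·τ' ≈ 0.54416 ∈ [0.3, 0.9) ⇒ IN Λ
candidate 6: (m,n)=(-1,10) → π∥ = -1+10·τ ≈ 23.14214, π⊥ = -1+10·τ' ≈ -5.14214 ∉ [0.3, 0.9) ⇒ out
candidate 7: (m,n)=(-6,-15) → π∥ = -6-15·τ ≈ -42.21320, π⊥ = -6-15·τ' ≈ 0.21320 ∉ [0.3, 0.9) ⇒ out

3, 5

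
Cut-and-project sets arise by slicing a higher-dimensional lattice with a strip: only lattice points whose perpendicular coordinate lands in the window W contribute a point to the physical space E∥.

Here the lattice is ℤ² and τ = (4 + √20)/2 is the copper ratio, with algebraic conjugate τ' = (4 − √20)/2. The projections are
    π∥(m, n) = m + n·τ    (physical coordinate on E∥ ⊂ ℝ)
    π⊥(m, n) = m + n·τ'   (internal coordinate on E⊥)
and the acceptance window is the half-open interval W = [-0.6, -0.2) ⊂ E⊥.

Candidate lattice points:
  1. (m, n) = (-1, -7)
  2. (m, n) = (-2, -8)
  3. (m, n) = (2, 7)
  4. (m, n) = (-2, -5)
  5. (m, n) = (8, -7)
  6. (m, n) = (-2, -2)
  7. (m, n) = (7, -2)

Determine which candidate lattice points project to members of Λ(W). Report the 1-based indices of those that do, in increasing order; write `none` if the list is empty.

none

τ' = (4−√20)/2 ≈ -0.23607.
#1 (-1,-7): internal coord -1 + (-7)·τ' = +0.65248; +0.65248 ∉ [-0.6, -0.2) → out
#2 (-2,-8): internal coord -2 + (-8)·τ' = -0.11146; -0.11146 ∉ [-0.6, -0.2) → out
#3 (2,7): internal coord 2 + (7)·τ' = +0.34752; +0.34752 ∉ [-0.6, -0.2) → out
#4 (-2,-5): internal coord -2 + (-5)·τ' = -0.81966; -0.81966 ∉ [-0.6, -0.2) → out
#5 (8,-7): internal coord 8 + (-7)·τ' = +9.65248; +9.65248 ∉ [-0.6, -0.2) → out
#6 (-2,-2): internal coord -2 + (-2)·τ' = -1.52786; -1.52786 ∉ [-0.6, -0.2) → out
#7 (7,-2): internal coord 7 + (-2)·τ' = +7.47214; +7.47214 ∉ [-0.6, -0.2) → out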